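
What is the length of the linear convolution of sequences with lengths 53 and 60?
Linear/full convolution length: m + n - 1 = 53 + 60 - 1 = 112

112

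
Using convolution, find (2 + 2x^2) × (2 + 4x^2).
Ascending coefficients: a = [2, 0, 2], b = [2, 0, 4]. c[0] = 2×2 = 4; c[1] = 2×0 + 0×2 = 0; c[2] = 2×4 + 0×0 + 2×2 = 12; c[3] = 0×4 + 2×0 = 0; c[4] = 2×4 = 8. Result coefficients: [4, 0, 12, 0, 8] → 4 + 12x^2 + 8x^4

4 + 12x^2 + 8x^4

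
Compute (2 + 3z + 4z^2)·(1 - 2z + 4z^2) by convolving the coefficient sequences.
Ascending coefficients: a = [2, 3, 4], b = [1, -2, 4]. c[0] = 2×1 = 2; c[1] = 2×-2 + 3×1 = -1; c[2] = 2×4 + 3×-2 + 4×1 = 6; c[3] = 3×4 + 4×-2 = 4; c[4] = 4×4 = 16. Result coefficients: [2, -1, 6, 4, 16] → 2 - z + 6z^2 + 4z^3 + 16z^4

2 - z + 6z^2 + 4z^3 + 16z^4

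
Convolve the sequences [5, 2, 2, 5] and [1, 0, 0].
y[0] = 5×1 = 5; y[1] = 5×0 + 2×1 = 2; y[2] = 5×0 + 2×0 + 2×1 = 2; y[3] = 2×0 + 2×0 + 5×1 = 5; y[4] = 2×0 + 5×0 = 0; y[5] = 5×0 = 0

[5, 2, 2, 5, 0, 0]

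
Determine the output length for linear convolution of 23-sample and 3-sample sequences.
Linear/full convolution length: m + n - 1 = 23 + 3 - 1 = 25

25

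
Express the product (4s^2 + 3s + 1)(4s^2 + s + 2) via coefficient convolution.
Ascending coefficients: a = [1, 3, 4], b = [2, 1, 4]. c[0] = 1×2 = 2; c[1] = 1×1 + 3×2 = 7; c[2] = 1×4 + 3×1 + 4×2 = 15; c[3] = 3×4 + 4×1 = 16; c[4] = 4×4 = 16. Result coefficients: [2, 7, 15, 16, 16] → 16s^4 + 16s^3 + 15s^2 + 7s + 2

16s^4 + 16s^3 + 15s^2 + 7s + 2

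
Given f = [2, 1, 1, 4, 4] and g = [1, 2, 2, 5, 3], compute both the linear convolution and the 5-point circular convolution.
Linear: y_lin[0] = 2×1 = 2; y_lin[1] = 2×2 + 1×1 = 5; y_lin[2] = 2×2 + 1×2 + 1×1 = 7; y_lin[3] = 2×5 + 1×2 + 1×2 + 4×1 = 18; y_lin[4] = 2×3 + 1×5 + 1×2 + 4×2 + 4×1 = 25; y_lin[5] = 1×3 + 1×5 + 4×2 + 4×2 = 24; y_lin[6] = 1×3 + 4×5 + 4×2 = 31; y_lin[7] = 4×3 + 4×5 = 32; y_lin[8] = 4×3 = 12 → [2, 5, 7, 18, 25, 24, 31, 32, 12]. Circular (length 5): y[0] = 2×1 + 1×3 + 1×5 + 4×2 + 4×2 = 26; y[1] = 2×2 + 1×1 + 1×3 + 4×5 + 4×2 = 36; y[2] = 2×2 + 1×2 + 1×1 + 4×3 + 4×5 = 39; y[3] = 2×5 + 1×2 + 1×2 + 4×1 + 4×3 = 30; y[4] = 2×3 + 1×5 + 1×2 + 4×2 + 4×1 = 25 → [26, 36, 39, 30, 25]

Linear: [2, 5, 7, 18, 25, 24, 31, 32, 12], Circular: [26, 36, 39, 30, 25]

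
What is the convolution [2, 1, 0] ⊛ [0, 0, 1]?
y[0] = 2×0 = 0; y[1] = 2×0 + 1×0 = 0; y[2] = 2×1 + 1×0 + 0×0 = 2; y[3] = 1×1 + 0×0 = 1; y[4] = 0×1 = 0

[0, 0, 2, 1, 0]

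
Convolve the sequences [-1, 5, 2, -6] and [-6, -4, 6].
y[0] = -1×-6 = 6; y[1] = -1×-4 + 5×-6 = -26; y[2] = -1×6 + 5×-4 + 2×-6 = -38; y[3] = 5×6 + 2×-4 + -6×-6 = 58; y[4] = 2×6 + -6×-4 = 36; y[5] = -6×6 = -36

[6, -26, -38, 58, 36, -36]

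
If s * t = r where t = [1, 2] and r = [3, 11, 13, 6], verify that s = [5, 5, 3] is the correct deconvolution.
Forward-compute [5, 5, 3] * [1, 2]: r[0] = 5×1 = 5; r[1] = 5×2 + 5×1 = 15; r[2] = 5×2 + 3×1 = 13; r[3] = 3×2 = 6 → [5, 15, 13, 6]. Does not match given r = [3, 11, 13, 6].

Not verified. [5, 5, 3] * [1, 2] = [5, 15, 13, 6], which differs from [3, 11, 13, 6] at index 0.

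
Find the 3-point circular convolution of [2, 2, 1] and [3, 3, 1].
Use y[k] = Σ_j f[j]·g[(k-j) mod 3]. y[0] = 2×3 + 2×1 + 1×3 = 11; y[1] = 2×3 + 2×3 + 1×1 = 13; y[2] = 2×1 + 2×3 + 1×3 = 11. Result: [11, 13, 11]

[11, 13, 11]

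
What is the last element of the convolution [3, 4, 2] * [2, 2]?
Use y[k] = Σ_i a[i]·b[k-i] at k=3. y[3] = 2×2 = 4

4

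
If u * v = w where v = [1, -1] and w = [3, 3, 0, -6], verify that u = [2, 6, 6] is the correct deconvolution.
Forward-compute [2, 6, 6] * [1, -1]: w[0] = 2×1 = 2; w[1] = 2×-1 + 6×1 = 4; w[2] = 6×-1 + 6×1 = 0; w[3] = 6×-1 = -6 → [2, 4, 0, -6]. Does not match given w = [3, 3, 0, -6].

Not verified. [2, 6, 6] * [1, -1] = [2, 4, 0, -6], which differs from [3, 3, 0, -6] at index 0.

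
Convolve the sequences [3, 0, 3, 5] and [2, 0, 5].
y[0] = 3×2 = 6; y[1] = 3×0 + 0×2 = 0; y[2] = 3×5 + 0×0 + 3×2 = 21; y[3] = 0×5 + 3×0 + 5×2 = 10; y[4] = 3×5 + 5×0 = 15; y[5] = 5×5 = 25

[6, 0, 21, 10, 15, 25]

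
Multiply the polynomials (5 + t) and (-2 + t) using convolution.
Ascending coefficients: a = [5, 1], b = [-2, 1]. c[0] = 5×-2 = -10; c[1] = 5×1 + 1×-2 = 3; c[2] = 1×1 = 1. Result coefficients: [-10, 3, 1] → -10 + 3t + t^2

-10 + 3t + t^2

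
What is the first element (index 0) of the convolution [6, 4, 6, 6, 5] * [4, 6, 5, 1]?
Use y[k] = Σ_i a[i]·b[k-i] at k=0. y[0] = 6×4 = 24

24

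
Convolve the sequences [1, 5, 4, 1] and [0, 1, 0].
y[0] = 1×0 = 0; y[1] = 1×1 + 5×0 = 1; y[2] = 1×0 + 5×1 + 4×0 = 5; y[3] = 5×0 + 4×1 + 1×0 = 4; y[4] = 4×0 + 1×1 = 1; y[5] = 1×0 = 0

[0, 1, 5, 4, 1, 0]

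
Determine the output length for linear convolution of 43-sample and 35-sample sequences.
Linear/full convolution length: m + n - 1 = 43 + 35 - 1 = 77

77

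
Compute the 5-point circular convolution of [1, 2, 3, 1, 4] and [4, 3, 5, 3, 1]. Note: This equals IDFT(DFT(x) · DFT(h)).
Either evaluate y[k] = Σ_j x[j]·h[(k-j) mod 5] directly, or use IDFT(DFT(x) · DFT(h)). y[0] = 1×4 + 2×1 + 3×3 + 1×5 + 4×3 = 32; y[1] = 1×3 + 2×4 + 3×1 + 1×3 + 4×5 = 37; y[2] = 1×5 + 2×3 + 3×4 + 1×1 + 4×3 = 36; y[3] = 1×3 + 2×5 + 3×3 + 1×4 + 4×1 = 30; y[4] = 1×1 + 2×3 + 3×5 + 1×3 + 4×4 = 41. Result: [32, 37, 36, 30, 41]

[32, 37, 36, 30, 41]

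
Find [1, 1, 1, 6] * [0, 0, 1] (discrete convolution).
y[0] = 1×0 = 0; y[1] = 1×0 + 1×0 = 0; y[2] = 1×1 + 1×0 + 1×0 = 1; y[3] = 1×1 + 1×0 + 6×0 = 1; y[4] = 1×1 + 6×0 = 1; y[5] = 6×1 = 6

[0, 0, 1, 1, 1, 6]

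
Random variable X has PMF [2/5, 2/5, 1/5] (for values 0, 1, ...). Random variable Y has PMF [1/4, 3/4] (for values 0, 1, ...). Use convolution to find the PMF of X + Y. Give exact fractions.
P(X+Y=k) = Σ_i P(X=i)·P(Y=k-i) — a convolution of [2/5, 2/5, 1/5] and [1/4, 3/4]. P(X+Y=0) = (2/5)×(1/4) = 1/10; P(X+Y=1) = (2/5)×(3/4) + (2/5)×(1/4) = 3/10 + 1/10 = 2/5; P(X+Y=2) = (2/5)×(3/4) + (1/5)×(1/4) = 3/10 + 1/20 = 7/20; P(X+Y=3) = (1/5)×(3/4) = 3/20. PMF: [1/10, 2/5, 7/20, 3/20] (sums to 1 ✓)

[1/10, 2/5, 7/20, 3/20]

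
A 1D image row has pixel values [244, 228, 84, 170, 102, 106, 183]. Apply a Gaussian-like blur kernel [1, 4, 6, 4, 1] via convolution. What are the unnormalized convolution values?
Convolve image row [244, 228, 84, 170, 102, 106, 183] with kernel [1, 4, 6, 4, 1]: y[0] = 244×1 = 244; y[1] = 244×4 + 228×1 = 1204; y[2] = 244×6 + 228×4 + 84×1 = 2460; y[3] = 244×4 + 228×6 + 84×4 + 170×1 = 2850; y[4] = 244×1 + 228×4 + 84×6 + 170×4 + 102×1 = 2442; y[5] = 228×1 + 84×4 + 170×6 + 102×4 + 106×1 = 2098; y[6] = 84×1 + 170×4 + 102×6 + 106×4 + 183×1 = 1983; y[7] = 170×1 + 102×4 + 106×6 + 183×4 = 1946; y[8] = 102×1 + 106×4 + 183×6 = 1624; y[9] = 106×1 + 183×4 = 838; y[10] = 183×1 = 183 → [244, 1204, 2460, 2850, 2442, 2098, 1983, 1946, 1624, 838, 183]. Normalization factor = sum(kernel) = 16.

[244, 1204, 2460, 2850, 2442, 2098, 1983, 1946, 1624, 838, 183]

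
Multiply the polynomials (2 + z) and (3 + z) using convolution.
Ascending coefficients: a = [2, 1], b = [3, 1]. c[0] = 2×3 = 6; c[1] = 2×1 + 1×3 = 5; c[2] = 1×1 = 1. Result coefficients: [6, 5, 1] → 6 + 5z + z^2

6 + 5z + z^2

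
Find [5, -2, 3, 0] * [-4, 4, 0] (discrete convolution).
y[0] = 5×-4 = -20; y[1] = 5×4 + -2×-4 = 28; y[2] = 5×0 + -2×4 + 3×-4 = -20; y[3] = -2×0 + 3×4 + 0×-4 = 12; y[4] = 3×0 + 0×4 = 0; y[5] = 0×0 = 0

[-20, 28, -20, 12, 0, 0]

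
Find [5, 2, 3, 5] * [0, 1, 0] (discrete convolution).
y[0] = 5×0 = 0; y[1] = 5×1 + 2×0 = 5; y[2] = 5×0 + 2×1 + 3×0 = 2; y[3] = 2×0 + 3×1 + 5×0 = 3; y[4] = 3×0 + 5×1 = 5; y[5] = 5×0 = 0

[0, 5, 2, 3, 5, 0]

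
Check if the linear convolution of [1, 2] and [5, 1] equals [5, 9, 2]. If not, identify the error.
Recompute linear convolution of [1, 2] and [5, 1]: y[0] = 1×5 = 5; y[1] = 1×1 + 2×5 = 11; y[2] = 2×1 = 2 → [5, 11, 2]. Compare to given [5, 9, 2]: they differ at index 1: given 9, correct 11, so answer: No

No. Error at index 1: given 9, correct 11.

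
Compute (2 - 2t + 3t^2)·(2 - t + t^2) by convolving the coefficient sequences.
Ascending coefficients: a = [2, -2, 3], b = [2, -1, 1]. c[0] = 2×2 = 4; c[1] = 2×-1 + -2×2 = -6; c[2] = 2×1 + -2×-1 + 3×2 = 10; c[3] = -2×1 + 3×-1 = -5; c[4] = 3×1 = 3. Result coefficients: [4, -6, 10, -5, 3] → 4 - 6t + 10t^2 - 5t^3 + 3t^4

4 - 6t + 10t^2 - 5t^3 + 3t^4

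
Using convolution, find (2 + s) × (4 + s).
Ascending coefficients: a = [2, 1], b = [4, 1]. c[0] = 2×4 = 8; c[1] = 2×1 + 1×4 = 6; c[2] = 1×1 = 1. Result coefficients: [8, 6, 1] → 8 + 6s + s^2

8 + 6s + s^2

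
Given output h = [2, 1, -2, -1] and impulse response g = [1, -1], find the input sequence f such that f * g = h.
Deconvolve h=[2, 1, -2, -1] by g=[1, -1]. Since g[0]=1, solve forward: f[0] = h[0] / 1 = 2; f[1] = (h[1] - 2×-1) / 1 = 3; f[2] = (h[2] - 3×-1) / 1 = 1. So f = [2, 3, 1]. Check by forward convolution: h[0] = 2×1 = 2; h[1] = 2×-1 + 3×1 = 1; h[2] = 3×-1 + 1×1 = -2; h[3] = 1×-1 = -1

[2, 3, 1]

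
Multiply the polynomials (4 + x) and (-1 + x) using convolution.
Ascending coefficients: a = [4, 1], b = [-1, 1]. c[0] = 4×-1 = -4; c[1] = 4×1 + 1×-1 = 3; c[2] = 1×1 = 1. Result coefficients: [-4, 3, 1] → -4 + 3x + x^2

-4 + 3x + x^2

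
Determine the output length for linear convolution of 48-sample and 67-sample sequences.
Linear/full convolution length: m + n - 1 = 48 + 67 - 1 = 114

114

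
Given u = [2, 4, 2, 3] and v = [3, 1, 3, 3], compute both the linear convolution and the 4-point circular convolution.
Linear: y_lin[0] = 2×3 = 6; y_lin[1] = 2×1 + 4×3 = 14; y_lin[2] = 2×3 + 4×1 + 2×3 = 16; y_lin[3] = 2×3 + 4×3 + 2×1 + 3×3 = 29; y_lin[4] = 4×3 + 2×3 + 3×1 = 21; y_lin[5] = 2×3 + 3×3 = 15; y_lin[6] = 3×3 = 9 → [6, 14, 16, 29, 21, 15, 9]. Circular (length 4): y[0] = 2×3 + 4×3 + 2×3 + 3×1 = 27; y[1] = 2×1 + 4×3 + 2×3 + 3×3 = 29; y[2] = 2×3 + 4×1 + 2×3 + 3×3 = 25; y[3] = 2×3 + 4×3 + 2×1 + 3×3 = 29 → [27, 29, 25, 29]

Linear: [6, 14, 16, 29, 21, 15, 9], Circular: [27, 29, 25, 29]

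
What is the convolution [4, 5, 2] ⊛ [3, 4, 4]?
y[0] = 4×3 = 12; y[1] = 4×4 + 5×3 = 31; y[2] = 4×4 + 5×4 + 2×3 = 42; y[3] = 5×4 + 2×4 = 28; y[4] = 2×4 = 8

[12, 31, 42, 28, 8]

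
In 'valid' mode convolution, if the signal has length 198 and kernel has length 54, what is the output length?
'Valid' mode counts only positions where the kernel fully overlaps the signal: m - n + 1 = 198 - 54 + 1 = 145

145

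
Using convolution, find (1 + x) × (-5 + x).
Ascending coefficients: a = [1, 1], b = [-5, 1]. c[0] = 1×-5 = -5; c[1] = 1×1 + 1×-5 = -4; c[2] = 1×1 = 1. Result coefficients: [-5, -4, 1] → -5 - 4x + x^2

-5 - 4x + x^2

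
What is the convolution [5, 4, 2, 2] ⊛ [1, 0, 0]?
y[0] = 5×1 = 5; y[1] = 5×0 + 4×1 = 4; y[2] = 5×0 + 4×0 + 2×1 = 2; y[3] = 4×0 + 2×0 + 2×1 = 2; y[4] = 2×0 + 2×0 = 0; y[5] = 2×0 = 0

[5, 4, 2, 2, 0, 0]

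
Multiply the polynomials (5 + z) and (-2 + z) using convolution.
Ascending coefficients: a = [5, 1], b = [-2, 1]. c[0] = 5×-2 = -10; c[1] = 5×1 + 1×-2 = 3; c[2] = 1×1 = 1. Result coefficients: [-10, 3, 1] → -10 + 3z + z^2

-10 + 3z + z^2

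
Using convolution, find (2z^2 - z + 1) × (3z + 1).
Ascending coefficients: a = [1, -1, 2], b = [1, 3]. c[0] = 1×1 = 1; c[1] = 1×3 + -1×1 = 2; c[2] = -1×3 + 2×1 = -1; c[3] = 2×3 = 6. Result coefficients: [1, 2, -1, 6] → 6z^3 - z^2 + 2z + 1

6z^3 - z^2 + 2z + 1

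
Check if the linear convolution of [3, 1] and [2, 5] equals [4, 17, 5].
Recompute linear convolution of [3, 1] and [2, 5]: y[0] = 3×2 = 6; y[1] = 3×5 + 1×2 = 17; y[2] = 1×5 = 5 → [6, 17, 5]. Compare to given [4, 17, 5]: they differ at index 0: given 4, correct 6, so answer: No

No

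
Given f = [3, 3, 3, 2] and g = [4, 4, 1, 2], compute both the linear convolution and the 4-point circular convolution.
Linear: y_lin[0] = 3×4 = 12; y_lin[1] = 3×4 + 3×4 = 24; y_lin[2] = 3×1 + 3×4 + 3×4 = 27; y_lin[3] = 3×2 + 3×1 + 3×4 + 2×4 = 29; y_lin[4] = 3×2 + 3×1 + 2×4 = 17; y_lin[5] = 3×2 + 2×1 = 8; y_lin[6] = 2×2 = 4 → [12, 24, 27, 29, 17, 8, 4]. Circular (length 4): y[0] = 3×4 + 3×2 + 3×1 + 2×4 = 29; y[1] = 3×4 + 3×4 + 3×2 + 2×1 = 32; y[2] = 3×1 + 3×4 + 3×4 + 2×2 = 31; y[3] = 3×2 + 3×1 + 3×4 + 2×4 = 29 → [29, 32, 31, 29]

Linear: [12, 24, 27, 29, 17, 8, 4], Circular: [29, 32, 31, 29]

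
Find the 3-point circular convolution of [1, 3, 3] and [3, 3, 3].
Use y[k] = Σ_j x[j]·h[(k-j) mod 3]. y[0] = 1×3 + 3×3 + 3×3 = 21; y[1] = 1×3 + 3×3 + 3×3 = 21; y[2] = 1×3 + 3×3 + 3×3 = 21. Result: [21, 21, 21]

[21, 21, 21]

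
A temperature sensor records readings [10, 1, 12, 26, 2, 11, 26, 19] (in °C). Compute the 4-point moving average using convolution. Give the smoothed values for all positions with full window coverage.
4-point moving average kernel = [1, 1, 1, 1]. Apply in 'valid' mode (full window coverage): avg[0] = (10 + 1 + 12 + 26) / 4 = 12.25; avg[1] = (1 + 12 + 26 + 2) / 4 = 10.25; avg[2] = (12 + 26 + 2 + 11) / 4 = 12.75; avg[3] = (26 + 2 + 11 + 26) / 4 = 16.25; avg[4] = (2 + 11 + 26 + 19) / 4 = 14.5. Smoothed values: [12.25, 10.25, 12.75, 16.25, 14.5]

[12.25, 10.25, 12.75, 16.25, 14.5]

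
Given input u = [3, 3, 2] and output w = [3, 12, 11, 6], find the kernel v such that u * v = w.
Output length 4 = len(u) + len(v) - 1 ⇒ len(v) = 2. Solve v forward using v[k] = (w[k] - Σ_{i≥1} u[i]·v[k-i]) / u[0]: v[0] = w[0] / u[0] = 3 / 3 = 1; v[1] = (w[1] - 3×1) / u[0] = (12 - 3×1) / 3 = 3. So v = [1, 3]. Forward-check [3, 3, 2] * [1, 3]: w[0] = 3×1 = 3; w[1] = 3×3 + 3×1 = 12; w[2] = 3×3 + 2×1 = 11; w[3] = 2×3 = 6 → [3, 12, 11, 6] ✓

[1, 3]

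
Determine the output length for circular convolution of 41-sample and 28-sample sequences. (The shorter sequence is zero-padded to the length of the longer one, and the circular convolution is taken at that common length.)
Circular convolution (zero-padding the shorter input) has length max(m, n) = max(41, 28) = 41

41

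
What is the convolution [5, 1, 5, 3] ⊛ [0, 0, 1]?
y[0] = 5×0 = 0; y[1] = 5×0 + 1×0 = 0; y[2] = 5×1 + 1×0 + 5×0 = 5; y[3] = 1×1 + 5×0 + 3×0 = 1; y[4] = 5×1 + 3×0 = 5; y[5] = 3×1 = 3

[0, 0, 5, 1, 5, 3]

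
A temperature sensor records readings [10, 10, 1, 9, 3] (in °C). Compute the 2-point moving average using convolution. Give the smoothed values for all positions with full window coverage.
2-point moving average kernel = [1, 1]. Apply in 'valid' mode (full window coverage): avg[0] = (10 + 10) / 2 = 10.0; avg[1] = (10 + 1) / 2 = 5.5; avg[2] = (1 + 9) / 2 = 5.0; avg[3] = (9 + 3) / 2 = 6.0. Smoothed values: [10.0, 5.5, 5.0, 6.0]

[10.0, 5.5, 5.0, 6.0]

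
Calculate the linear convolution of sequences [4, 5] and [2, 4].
y[0] = 4×2 = 8; y[1] = 4×4 + 5×2 = 26; y[2] = 5×4 = 20

[8, 26, 20]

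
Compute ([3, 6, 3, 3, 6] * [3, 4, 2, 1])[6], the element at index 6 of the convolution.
Use y[k] = Σ_i a[i]·b[k-i] at k=6. y[6] = 3×1 + 6×2 = 15

15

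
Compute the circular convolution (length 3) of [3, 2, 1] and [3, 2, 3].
Use y[k] = Σ_j a[j]·b[(k-j) mod 3]. y[0] = 3×3 + 2×3 + 1×2 = 17; y[1] = 3×2 + 2×3 + 1×3 = 15; y[2] = 3×3 + 2×2 + 1×3 = 16. Result: [17, 15, 16]

[17, 15, 16]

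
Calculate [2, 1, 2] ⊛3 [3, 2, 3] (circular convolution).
Use y[k] = Σ_j a[j]·b[(k-j) mod 3]. y[0] = 2×3 + 1×3 + 2×2 = 13; y[1] = 2×2 + 1×3 + 2×3 = 13; y[2] = 2×3 + 1×2 + 2×3 = 14. Result: [13, 13, 14]

[13, 13, 14]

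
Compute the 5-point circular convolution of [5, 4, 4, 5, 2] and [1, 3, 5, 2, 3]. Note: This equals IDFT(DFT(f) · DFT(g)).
Either evaluate y[k] = Σ_j f[j]·g[(k-j) mod 5] directly, or use IDFT(DFT(f) · DFT(g)). y[0] = 5×1 + 4×3 + 4×2 + 5×5 + 2×3 = 56; y[1] = 5×3 + 4×1 + 4×3 + 5×2 + 2×5 = 51; y[2] = 5×5 + 4×3 + 4×1 + 5×3 + 2×2 = 60; y[3] = 5×2 + 4×5 + 4×3 + 5×1 + 2×3 = 53; y[4] = 5×3 + 4×2 + 4×5 + 5×3 + 2×1 = 60. Result: [56, 51, 60, 53, 60]

[56, 51, 60, 53, 60]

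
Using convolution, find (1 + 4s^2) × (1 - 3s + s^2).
Ascending coefficients: a = [1, 0, 4], b = [1, -3, 1]. c[0] = 1×1 = 1; c[1] = 1×-3 + 0×1 = -3; c[2] = 1×1 + 0×-3 + 4×1 = 5; c[3] = 0×1 + 4×-3 = -12; c[4] = 4×1 = 4. Result coefficients: [1, -3, 5, -12, 4] → 1 - 3s + 5s^2 - 12s^3 + 4s^4

1 - 3s + 5s^2 - 12s^3 + 4s^4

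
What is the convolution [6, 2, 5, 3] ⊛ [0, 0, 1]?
y[0] = 6×0 = 0; y[1] = 6×0 + 2×0 = 0; y[2] = 6×1 + 2×0 + 5×0 = 6; y[3] = 2×1 + 5×0 + 3×0 = 2; y[4] = 5×1 + 3×0 = 5; y[5] = 3×1 = 3

[0, 0, 6, 2, 5, 3]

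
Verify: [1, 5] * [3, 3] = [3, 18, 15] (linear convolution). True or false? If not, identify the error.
Recompute linear convolution of [1, 5] and [3, 3]: y[0] = 1×3 = 3; y[1] = 1×3 + 5×3 = 18; y[2] = 5×3 = 15 → [3, 18, 15]. Given [3, 18, 15] matches, so answer: Yes

Yes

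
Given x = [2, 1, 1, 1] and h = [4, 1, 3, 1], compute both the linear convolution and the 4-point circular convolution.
Linear: y_lin[0] = 2×4 = 8; y_lin[1] = 2×1 + 1×4 = 6; y_lin[2] = 2×3 + 1×1 + 1×4 = 11; y_lin[3] = 2×1 + 1×3 + 1×1 + 1×4 = 10; y_lin[4] = 1×1 + 1×3 + 1×1 = 5; y_lin[5] = 1×1 + 1×3 = 4; y_lin[6] = 1×1 = 1 → [8, 6, 11, 10, 5, 4, 1]. Circular (length 4): y[0] = 2×4 + 1×1 + 1×3 + 1×1 = 13; y[1] = 2×1 + 1×4 + 1×1 + 1×3 = 10; y[2] = 2×3 + 1×1 + 1×4 + 1×1 = 12; y[3] = 2×1 + 1×3 + 1×1 + 1×4 = 10 → [13, 10, 12, 10]

Linear: [8, 6, 11, 10, 5, 4, 1], Circular: [13, 10, 12, 10]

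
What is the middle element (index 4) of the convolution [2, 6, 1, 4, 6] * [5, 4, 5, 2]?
Use y[k] = Σ_i a[i]·b[k-i] at k=4. y[4] = 6×2 + 1×5 + 4×4 + 6×5 = 63

63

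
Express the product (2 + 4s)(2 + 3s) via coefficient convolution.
Ascending coefficients: a = [2, 4], b = [2, 3]. c[0] = 2×2 = 4; c[1] = 2×3 + 4×2 = 14; c[2] = 4×3 = 12. Result coefficients: [4, 14, 12] → 4 + 14s + 12s^2

4 + 14s + 12s^2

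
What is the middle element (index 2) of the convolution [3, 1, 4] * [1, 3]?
Use y[k] = Σ_i a[i]·b[k-i] at k=2. y[2] = 1×3 + 4×1 = 7

7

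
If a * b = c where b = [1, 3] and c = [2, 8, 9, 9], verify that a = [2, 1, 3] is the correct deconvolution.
Forward-compute [2, 1, 3] * [1, 3]: c[0] = 2×1 = 2; c[1] = 2×3 + 1×1 = 7; c[2] = 1×3 + 3×1 = 6; c[3] = 3×3 = 9 → [2, 7, 6, 9]. Does not match given c = [2, 8, 9, 9].

Not verified. [2, 1, 3] * [1, 3] = [2, 7, 6, 9], which differs from [2, 8, 9, 9] at index 1.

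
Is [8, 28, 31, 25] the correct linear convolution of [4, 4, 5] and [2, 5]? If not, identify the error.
Recompute linear convolution of [4, 4, 5] and [2, 5]: y[0] = 4×2 = 8; y[1] = 4×5 + 4×2 = 28; y[2] = 4×5 + 5×2 = 30; y[3] = 5×5 = 25 → [8, 28, 30, 25]. Compare to given [8, 28, 31, 25]: they differ at index 2: given 31, correct 30, so answer: No

No. Error at index 2: given 31, correct 30.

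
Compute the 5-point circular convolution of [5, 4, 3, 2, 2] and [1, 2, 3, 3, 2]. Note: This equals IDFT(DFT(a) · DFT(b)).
Either evaluate y[k] = Σ_j a[j]·b[(k-j) mod 5] directly, or use IDFT(DFT(a) · DFT(b)). y[0] = 5×1 + 4×2 + 3×3 + 2×3 + 2×2 = 32; y[1] = 5×2 + 4×1 + 3×2 + 2×3 + 2×3 = 32; y[2] = 5×3 + 4×2 + 3×1 + 2×2 + 2×3 = 36; y[3] = 5×3 + 4×3 + 3×2 + 2×1 + 2×2 = 39; y[4] = 5×2 + 4×3 + 3×3 + 2×2 + 2×1 = 37. Result: [32, 32, 36, 39, 37]

[32, 32, 36, 39, 37]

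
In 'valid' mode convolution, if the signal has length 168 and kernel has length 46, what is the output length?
'Valid' mode counts only positions where the kernel fully overlaps the signal: m - n + 1 = 168 - 46 + 1 = 123

123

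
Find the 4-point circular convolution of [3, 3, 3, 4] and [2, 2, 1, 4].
Use y[k] = Σ_j x[j]·h[(k-j) mod 4]. y[0] = 3×2 + 3×4 + 3×1 + 4×2 = 29; y[1] = 3×2 + 3×2 + 3×4 + 4×1 = 28; y[2] = 3×1 + 3×2 + 3×2 + 4×4 = 31; y[3] = 3×4 + 3×1 + 3×2 + 4×2 = 29. Result: [29, 28, 31, 29]

[29, 28, 31, 29]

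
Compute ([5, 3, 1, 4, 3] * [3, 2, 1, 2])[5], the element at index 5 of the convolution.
Use y[k] = Σ_i a[i]·b[k-i] at k=5. y[5] = 1×2 + 4×1 + 3×2 = 12

12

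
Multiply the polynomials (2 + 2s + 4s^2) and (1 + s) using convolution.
Ascending coefficients: a = [2, 2, 4], b = [1, 1]. c[0] = 2×1 = 2; c[1] = 2×1 + 2×1 = 4; c[2] = 2×1 + 4×1 = 6; c[3] = 4×1 = 4. Result coefficients: [2, 4, 6, 4] → 2 + 4s + 6s^2 + 4s^3

2 + 4s + 6s^2 + 4s^3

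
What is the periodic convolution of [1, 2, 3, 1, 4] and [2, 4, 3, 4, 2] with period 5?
Use y[k] = Σ_j x[j]·h[(k-j) mod 5]. y[0] = 1×2 + 2×2 + 3×4 + 1×3 + 4×4 = 37; y[1] = 1×4 + 2×2 + 3×2 + 1×4 + 4×3 = 30; y[2] = 1×3 + 2×4 + 3×2 + 1×2 + 4×4 = 35; y[3] = 1×4 + 2×3 + 3×4 + 1×2 + 4×2 = 32; y[4] = 1×2 + 2×4 + 3×3 + 1×4 + 4×2 = 31. Result: [37, 30, 35, 32, 31]

[37, 30, 35, 32, 31]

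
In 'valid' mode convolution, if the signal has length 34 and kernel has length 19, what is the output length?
'Valid' mode counts only positions where the kernel fully overlaps the signal: m - n + 1 = 34 - 19 + 1 = 16

16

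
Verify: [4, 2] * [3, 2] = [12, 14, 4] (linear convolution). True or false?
Recompute linear convolution of [4, 2] and [3, 2]: y[0] = 4×3 = 12; y[1] = 4×2 + 2×3 = 14; y[2] = 2×2 = 4 → [12, 14, 4]. Given [12, 14, 4] matches, so answer: Yes

Yes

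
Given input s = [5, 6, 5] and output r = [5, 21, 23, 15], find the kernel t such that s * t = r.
Output length 4 = len(s) + len(t) - 1 ⇒ len(t) = 2. Solve t forward using t[k] = (r[k] - Σ_{i≥1} s[i]·t[k-i]) / s[0]: t[0] = r[0] / s[0] = 5 / 5 = 1; t[1] = (r[1] - 6×1) / s[0] = (21 - 6×1) / 5 = 3. So t = [1, 3]. Forward-check [5, 6, 5] * [1, 3]: r[0] = 5×1 = 5; r[1] = 5×3 + 6×1 = 21; r[2] = 6×3 + 5×1 = 23; r[3] = 5×3 = 15 → [5, 21, 23, 15] ✓

[1, 3]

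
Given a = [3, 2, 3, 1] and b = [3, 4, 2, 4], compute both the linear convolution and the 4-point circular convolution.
Linear: y_lin[0] = 3×3 = 9; y_lin[1] = 3×4 + 2×3 = 18; y_lin[2] = 3×2 + 2×4 + 3×3 = 23; y_lin[3] = 3×4 + 2×2 + 3×4 + 1×3 = 31; y_lin[4] = 2×4 + 3×2 + 1×4 = 18; y_lin[5] = 3×4 + 1×2 = 14; y_lin[6] = 1×4 = 4 → [9, 18, 23, 31, 18, 14, 4]. Circular (length 4): y[0] = 3×3 + 2×4 + 3×2 + 1×4 = 27; y[1] = 3×4 + 2×3 + 3×4 + 1×2 = 32; y[2] = 3×2 + 2×4 + 3×3 + 1×4 = 27; y[3] = 3×4 + 2×2 + 3×4 + 1×3 = 31 → [27, 32, 27, 31]

Linear: [9, 18, 23, 31, 18, 14, 4], Circular: [27, 32, 27, 31]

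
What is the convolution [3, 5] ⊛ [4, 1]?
y[0] = 3×4 = 12; y[1] = 3×1 + 5×4 = 23; y[2] = 5×1 = 5

[12, 23, 5]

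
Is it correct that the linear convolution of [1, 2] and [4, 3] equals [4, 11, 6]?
Recompute linear convolution of [1, 2] and [4, 3]: y[0] = 1×4 = 4; y[1] = 1×3 + 2×4 = 11; y[2] = 2×3 = 6 → [4, 11, 6]. Given [4, 11, 6] matches, so answer: Yes

Yes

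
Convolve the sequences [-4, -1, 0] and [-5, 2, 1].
y[0] = -4×-5 = 20; y[1] = -4×2 + -1×-5 = -3; y[2] = -4×1 + -1×2 + 0×-5 = -6; y[3] = -1×1 + 0×2 = -1; y[4] = 0×1 = 0

[20, -3, -6, -1, 0]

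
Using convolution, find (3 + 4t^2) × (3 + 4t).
Ascending coefficients: a = [3, 0, 4], b = [3, 4]. c[0] = 3×3 = 9; c[1] = 3×4 + 0×3 = 12; c[2] = 0×4 + 4×3 = 12; c[3] = 4×4 = 16. Result coefficients: [9, 12, 12, 16] → 9 + 12t + 12t^2 + 16t^3

9 + 12t + 12t^2 + 16t^3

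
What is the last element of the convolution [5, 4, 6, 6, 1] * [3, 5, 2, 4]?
Use y[k] = Σ_i a[i]·b[k-i] at k=7. y[7] = 1×4 = 4

4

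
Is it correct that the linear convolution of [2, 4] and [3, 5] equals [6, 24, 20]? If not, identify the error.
Recompute linear convolution of [2, 4] and [3, 5]: y[0] = 2×3 = 6; y[1] = 2×5 + 4×3 = 22; y[2] = 4×5 = 20 → [6, 22, 20]. Compare to given [6, 24, 20]: they differ at index 1: given 24, correct 22, so answer: No

No. Error at index 1: given 24, correct 22.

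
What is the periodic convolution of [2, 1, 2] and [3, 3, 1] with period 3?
Use y[k] = Σ_j s[j]·t[(k-j) mod 3]. y[0] = 2×3 + 1×1 + 2×3 = 13; y[1] = 2×3 + 1×3 + 2×1 = 11; y[2] = 2×1 + 1×3 + 2×3 = 11. Result: [13, 11, 11]

[13, 11, 11]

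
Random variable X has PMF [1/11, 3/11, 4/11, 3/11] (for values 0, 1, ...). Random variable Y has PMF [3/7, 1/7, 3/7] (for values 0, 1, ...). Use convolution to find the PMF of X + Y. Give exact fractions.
P(X+Y=k) = Σ_i P(X=i)·P(Y=k-i) — a convolution of [1/11, 3/11, 4/11, 3/11] and [3/7, 1/7, 3/7]. P(X+Y=0) = (1/11)×(3/7) = 3/77; P(X+Y=1) = (1/11)×(1/7) + (3/11)×(3/7) = 1/77 + 9/77 = 10/77; P(X+Y=2) = (1/11)×(3/7) + (3/11)×(1/7) + (4/11)×(3/7) = 3/77 + 3/77 + 12/77 = 18/77; P(X+Y=3) = (3/11)×(3/7) + (4/11)×(1/7) + (3/11)×(3/7) = 9/77 + 4/77 + 9/77 = 2/7; P(X+Y=4) = (4/11)×(3/7) + (3/11)×(1/7) = 12/77 + 3/77 = 15/77; P(X+Y=5) = (3/11)×(3/7) = 9/77. PMF: [3/77, 10/77, 18/77, 2/7, 15/77, 9/77] (sums to 1 ✓)

[3/77, 10/77, 18/77, 2/7, 15/77, 9/77]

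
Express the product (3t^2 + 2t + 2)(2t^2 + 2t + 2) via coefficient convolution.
Ascending coefficients: a = [2, 2, 3], b = [2, 2, 2]. c[0] = 2×2 = 4; c[1] = 2×2 + 2×2 = 8; c[2] = 2×2 + 2×2 + 3×2 = 14; c[3] = 2×2 + 3×2 = 10; c[4] = 3×2 = 6. Result coefficients: [4, 8, 14, 10, 6] → 6t^4 + 10t^3 + 14t^2 + 8t + 4

6t^4 + 10t^3 + 14t^2 + 8t + 4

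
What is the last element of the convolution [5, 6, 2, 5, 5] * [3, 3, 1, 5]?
Use y[k] = Σ_i a[i]·b[k-i] at k=7. y[7] = 5×5 = 25

25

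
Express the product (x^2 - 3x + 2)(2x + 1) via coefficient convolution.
Ascending coefficients: a = [2, -3, 1], b = [1, 2]. c[0] = 2×1 = 2; c[1] = 2×2 + -3×1 = 1; c[2] = -3×2 + 1×1 = -5; c[3] = 1×2 = 2. Result coefficients: [2, 1, -5, 2] → 2x^3 - 5x^2 + x + 2

2x^3 - 5x^2 + x + 2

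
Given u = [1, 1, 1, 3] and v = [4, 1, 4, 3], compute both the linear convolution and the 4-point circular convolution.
Linear: y_lin[0] = 1×4 = 4; y_lin[1] = 1×1 + 1×4 = 5; y_lin[2] = 1×4 + 1×1 + 1×4 = 9; y_lin[3] = 1×3 + 1×4 + 1×1 + 3×4 = 20; y_lin[4] = 1×3 + 1×4 + 3×1 = 10; y_lin[5] = 1×3 + 3×4 = 15; y_lin[6] = 3×3 = 9 → [4, 5, 9, 20, 10, 15, 9]. Circular (length 4): y[0] = 1×4 + 1×3 + 1×4 + 3×1 = 14; y[1] = 1×1 + 1×4 + 1×3 + 3×4 = 20; y[2] = 1×4 + 1×1 + 1×4 + 3×3 = 18; y[3] = 1×3 + 1×4 + 1×1 + 3×4 = 20 → [14, 20, 18, 20]

Linear: [4, 5, 9, 20, 10, 15, 9], Circular: [14, 20, 18, 20]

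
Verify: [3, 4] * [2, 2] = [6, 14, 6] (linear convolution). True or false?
Recompute linear convolution of [3, 4] and [2, 2]: y[0] = 3×2 = 6; y[1] = 3×2 + 4×2 = 14; y[2] = 4×2 = 8 → [6, 14, 8]. Compare to given [6, 14, 6]: they differ at index 2: given 6, correct 8, so answer: No

No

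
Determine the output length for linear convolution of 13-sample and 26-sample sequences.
Linear/full convolution length: m + n - 1 = 13 + 26 - 1 = 38

38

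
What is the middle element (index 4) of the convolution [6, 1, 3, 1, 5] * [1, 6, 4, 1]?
Use y[k] = Σ_i a[i]·b[k-i] at k=4. y[4] = 1×1 + 3×4 + 1×6 + 5×1 = 24

24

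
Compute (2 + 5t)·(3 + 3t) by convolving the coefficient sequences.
Ascending coefficients: a = [2, 5], b = [3, 3]. c[0] = 2×3 = 6; c[1] = 2×3 + 5×3 = 21; c[2] = 5×3 = 15. Result coefficients: [6, 21, 15] → 6 + 21t + 15t^2

6 + 21t + 15t^2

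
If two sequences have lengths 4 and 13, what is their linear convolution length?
Linear/full convolution length: m + n - 1 = 4 + 13 - 1 = 16

16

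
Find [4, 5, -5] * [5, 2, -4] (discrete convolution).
y[0] = 4×5 = 20; y[1] = 4×2 + 5×5 = 33; y[2] = 4×-4 + 5×2 + -5×5 = -31; y[3] = 5×-4 + -5×2 = -30; y[4] = -5×-4 = 20

[20, 33, -31, -30, 20]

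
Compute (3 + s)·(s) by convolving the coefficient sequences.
Ascending coefficients: a = [3, 1], b = [0, 1]. c[0] = 3×0 = 0; c[1] = 3×1 + 1×0 = 3; c[2] = 1×1 = 1. Result coefficients: [0, 3, 1] → 3s + s^2

3s + s^2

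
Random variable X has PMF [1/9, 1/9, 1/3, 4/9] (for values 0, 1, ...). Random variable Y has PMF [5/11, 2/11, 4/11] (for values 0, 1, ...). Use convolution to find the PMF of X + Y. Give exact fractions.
P(X+Y=k) = Σ_i P(X=i)·P(Y=k-i) — a convolution of [1/9, 1/9, 1/3, 4/9] and [5/11, 2/11, 4/11]. P(X+Y=0) = (1/9)×(5/11) = 5/99; P(X+Y=1) = (1/9)×(2/11) + (1/9)×(5/11) = 2/99 + 5/99 = 7/99; P(X+Y=2) = (1/9)×(4/11) + (1/9)×(2/11) + (1/3)×(5/11) = 4/99 + 2/99 + 5/33 = 7/33; P(X+Y=3) = (1/9)×(4/11) + (1/3)×(2/11) + (4/9)×(5/11) = 4/99 + 2/33 + 20/99 = 10/33; P(X+Y=4) = (1/3)×(4/11) + (4/9)×(2/11) = 4/33 + 8/99 = 20/99; P(X+Y=5) = (4/9)×(4/11) = 16/99. PMF: [5/99, 7/99, 7/33, 10/33, 20/99, 16/99] (sums to 1 ✓)

[5/99, 7/99, 7/33, 10/33, 20/99, 16/99]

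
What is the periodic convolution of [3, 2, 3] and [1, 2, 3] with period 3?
Use y[k] = Σ_j x[j]·h[(k-j) mod 3]. y[0] = 3×1 + 2×3 + 3×2 = 15; y[1] = 3×2 + 2×1 + 3×3 = 17; y[2] = 3×3 + 2×2 + 3×1 = 16. Result: [15, 17, 16]

[15, 17, 16]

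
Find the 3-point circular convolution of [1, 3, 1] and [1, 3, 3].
Use y[k] = Σ_j x[j]·h[(k-j) mod 3]. y[0] = 1×1 + 3×3 + 1×3 = 13; y[1] = 1×3 + 3×1 + 1×3 = 9; y[2] = 1×3 + 3×3 + 1×1 = 13. Result: [13, 9, 13]

[13, 9, 13]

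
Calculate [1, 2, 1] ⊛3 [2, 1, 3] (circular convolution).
Use y[k] = Σ_j s[j]·t[(k-j) mod 3]. y[0] = 1×2 + 2×3 + 1×1 = 9; y[1] = 1×1 + 2×2 + 1×3 = 8; y[2] = 1×3 + 2×1 + 1×2 = 7. Result: [9, 8, 7]

[9, 8, 7]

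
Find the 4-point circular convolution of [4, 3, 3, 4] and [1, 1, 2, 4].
Use y[k] = Σ_j u[j]·v[(k-j) mod 4]. y[0] = 4×1 + 3×4 + 3×2 + 4×1 = 26; y[1] = 4×1 + 3×1 + 3×4 + 4×2 = 27; y[2] = 4×2 + 3×1 + 3×1 + 4×4 = 30; y[3] = 4×4 + 3×2 + 3×1 + 4×1 = 29. Result: [26, 27, 30, 29]

[26, 27, 30, 29]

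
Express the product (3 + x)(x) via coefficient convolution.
Ascending coefficients: a = [3, 1], b = [0, 1]. c[0] = 3×0 = 0; c[1] = 3×1 + 1×0 = 3; c[2] = 1×1 = 1. Result coefficients: [0, 3, 1] → 3x + x^2

3x + x^2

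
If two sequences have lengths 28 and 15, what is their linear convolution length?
Linear/full convolution length: m + n - 1 = 28 + 15 - 1 = 42

42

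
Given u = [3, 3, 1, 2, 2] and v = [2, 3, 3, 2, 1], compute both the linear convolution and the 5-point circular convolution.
Linear: y_lin[0] = 3×2 = 6; y_lin[1] = 3×3 + 3×2 = 15; y_lin[2] = 3×3 + 3×3 + 1×2 = 20; y_lin[3] = 3×2 + 3×3 + 1×3 + 2×2 = 22; y_lin[4] = 3×1 + 3×2 + 1×3 + 2×3 + 2×2 = 22; y_lin[5] = 3×1 + 1×2 + 2×3 + 2×3 = 17; y_lin[6] = 1×1 + 2×2 + 2×3 = 11; y_lin[7] = 2×1 + 2×2 = 6; y_lin[8] = 2×1 = 2 → [6, 15, 20, 22, 22, 17, 11, 6, 2]. Circular (length 5): y[0] = 3×2 + 3×1 + 1×2 + 2×3 + 2×3 = 23; y[1] = 3×3 + 3×2 + 1×1 + 2×2 + 2×3 = 26; y[2] = 3×3 + 3×3 + 1×2 + 2×1 + 2×2 = 26; y[3] = 3×2 + 3×3 + 1×3 + 2×2 + 2×1 = 24; y[4] = 3×1 + 3×2 + 1×3 + 2×3 + 2×2 = 22 → [23, 26, 26, 24, 22]

Linear: [6, 15, 20, 22, 22, 17, 11, 6, 2], Circular: [23, 26, 26, 24, 22]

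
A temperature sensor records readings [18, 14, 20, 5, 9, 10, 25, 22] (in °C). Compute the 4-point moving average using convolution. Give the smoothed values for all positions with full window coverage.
4-point moving average kernel = [1, 1, 1, 1]. Apply in 'valid' mode (full window coverage): avg[0] = (18 + 14 + 20 + 5) / 4 = 14.25; avg[1] = (14 + 20 + 5 + 9) / 4 = 12.0; avg[2] = (20 + 5 + 9 + 10) / 4 = 11.0; avg[3] = (5 + 9 + 10 + 25) / 4 = 12.25; avg[4] = (9 + 10 + 25 + 22) / 4 = 16.5. Smoothed values: [14.25, 12.0, 11.0, 12.25, 16.5]

[14.25, 12.0, 11.0, 12.25, 16.5]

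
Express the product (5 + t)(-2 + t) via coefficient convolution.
Ascending coefficients: a = [5, 1], b = [-2, 1]. c[0] = 5×-2 = -10; c[1] = 5×1 + 1×-2 = 3; c[2] = 1×1 = 1. Result coefficients: [-10, 3, 1] → -10 + 3t + t^2

-10 + 3t + t^2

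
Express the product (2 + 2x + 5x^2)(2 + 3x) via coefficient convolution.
Ascending coefficients: a = [2, 2, 5], b = [2, 3]. c[0] = 2×2 = 4; c[1] = 2×3 + 2×2 = 10; c[2] = 2×3 + 5×2 = 16; c[3] = 5×3 = 15. Result coefficients: [4, 10, 16, 15] → 4 + 10x + 16x^2 + 15x^3

4 + 10x + 16x^2 + 15x^3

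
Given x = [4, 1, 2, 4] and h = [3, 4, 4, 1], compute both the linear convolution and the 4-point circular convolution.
Linear: y_lin[0] = 4×3 = 12; y_lin[1] = 4×4 + 1×3 = 19; y_lin[2] = 4×4 + 1×4 + 2×3 = 26; y_lin[3] = 4×1 + 1×4 + 2×4 + 4×3 = 28; y_lin[4] = 1×1 + 2×4 + 4×4 = 25; y_lin[5] = 2×1 + 4×4 = 18; y_lin[6] = 4×1 = 4 → [12, 19, 26, 28, 25, 18, 4]. Circular (length 4): y[0] = 4×3 + 1×1 + 2×4 + 4×4 = 37; y[1] = 4×4 + 1×3 + 2×1 + 4×4 = 37; y[2] = 4×4 + 1×4 + 2×3 + 4×1 = 30; y[3] = 4×1 + 1×4 + 2×4 + 4×3 = 28 → [37, 37, 30, 28]

Linear: [12, 19, 26, 28, 25, 18, 4], Circular: [37, 37, 30, 28]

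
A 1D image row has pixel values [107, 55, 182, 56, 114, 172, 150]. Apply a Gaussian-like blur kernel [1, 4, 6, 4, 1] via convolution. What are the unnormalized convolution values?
Convolve image row [107, 55, 182, 56, 114, 172, 150] with kernel [1, 4, 6, 4, 1]: y[0] = 107×1 = 107; y[1] = 107×4 + 55×1 = 483; y[2] = 107×6 + 55×4 + 182×1 = 1044; y[3] = 107×4 + 55×6 + 182×4 + 56×1 = 1542; y[4] = 107×1 + 55×4 + 182×6 + 56×4 + 114×1 = 1757; y[5] = 55×1 + 182×4 + 56×6 + 114×4 + 172×1 = 1747; y[6] = 182×1 + 56×4 + 114×6 + 172×4 + 150×1 = 1928; y[7] = 56×1 + 114×4 + 172×6 + 150×4 = 2144; y[8] = 114×1 + 172×4 + 150×6 = 1702; y[9] = 172×1 + 150×4 = 772; y[10] = 150×1 = 150 → [107, 483, 1044, 1542, 1757, 1747, 1928, 2144, 1702, 772, 150]. Normalization factor = sum(kernel) = 16.

[107, 483, 1044, 1542, 1757, 1747, 1928, 2144, 1702, 772, 150]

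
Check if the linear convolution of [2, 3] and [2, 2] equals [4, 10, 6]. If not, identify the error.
Recompute linear convolution of [2, 3] and [2, 2]: y[0] = 2×2 = 4; y[1] = 2×2 + 3×2 = 10; y[2] = 3×2 = 6 → [4, 10, 6]. Given [4, 10, 6] matches, so answer: Yes

Yes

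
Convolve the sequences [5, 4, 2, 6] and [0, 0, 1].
y[0] = 5×0 = 0; y[1] = 5×0 + 4×0 = 0; y[2] = 5×1 + 4×0 + 2×0 = 5; y[3] = 4×1 + 2×0 + 6×0 = 4; y[4] = 2×1 + 6×0 = 2; y[5] = 6×1 = 6

[0, 0, 5, 4, 2, 6]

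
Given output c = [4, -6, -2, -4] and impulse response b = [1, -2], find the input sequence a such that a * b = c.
Deconvolve c=[4, -6, -2, -4] by b=[1, -2]. Since b[0]=1, solve forward: a[0] = c[0] / 1 = 4; a[1] = (c[1] - 4×-2) / 1 = 2; a[2] = (c[2] - 2×-2) / 1 = 2. So a = [4, 2, 2]. Check by forward convolution: c[0] = 4×1 = 4; c[1] = 4×-2 + 2×1 = -6; c[2] = 2×-2 + 2×1 = -2; c[3] = 2×-2 = -4

[4, 2, 2]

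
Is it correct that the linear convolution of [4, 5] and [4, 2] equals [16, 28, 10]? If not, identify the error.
Recompute linear convolution of [4, 5] and [4, 2]: y[0] = 4×4 = 16; y[1] = 4×2 + 5×4 = 28; y[2] = 5×2 = 10 → [16, 28, 10]. Given [16, 28, 10] matches, so answer: Yes

Yes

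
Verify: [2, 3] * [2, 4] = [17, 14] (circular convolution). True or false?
Recompute circular convolution of [2, 3] and [2, 4]: y[0] = 2×2 + 3×4 = 16; y[1] = 2×4 + 3×2 = 14 → [16, 14]. Compare to given [17, 14]: they differ at index 0: given 17, correct 16, so answer: No

No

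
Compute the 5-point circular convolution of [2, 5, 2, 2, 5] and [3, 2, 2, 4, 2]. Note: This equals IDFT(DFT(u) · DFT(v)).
Either evaluate y[k] = Σ_j u[j]·v[(k-j) mod 5] directly, or use IDFT(DFT(u) · DFT(v)). y[0] = 2×3 + 5×2 + 2×4 + 2×2 + 5×2 = 38; y[1] = 2×2 + 5×3 + 2×2 + 2×4 + 5×2 = 41; y[2] = 2×2 + 5×2 + 2×3 + 2×2 + 5×4 = 44; y[3] = 2×4 + 5×2 + 2×2 + 2×3 + 5×2 = 38; y[4] = 2×2 + 5×4 + 2×2 + 2×2 + 5×3 = 47. Result: [38, 41, 44, 38, 47]

[38, 41, 44, 38, 47]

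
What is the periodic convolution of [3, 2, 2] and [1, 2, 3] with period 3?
Use y[k] = Σ_j f[j]·g[(k-j) mod 3]. y[0] = 3×1 + 2×3 + 2×2 = 13; y[1] = 3×2 + 2×1 + 2×3 = 14; y[2] = 3×3 + 2×2 + 2×1 = 15. Result: [13, 14, 15]

[13, 14, 15]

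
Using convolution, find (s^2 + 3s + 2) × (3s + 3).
Ascending coefficients: a = [2, 3, 1], b = [3, 3]. c[0] = 2×3 = 6; c[1] = 2×3 + 3×3 = 15; c[2] = 3×3 + 1×3 = 12; c[3] = 1×3 = 3. Result coefficients: [6, 15, 12, 3] → 3s^3 + 12s^2 + 15s + 6

3s^3 + 12s^2 + 15s + 6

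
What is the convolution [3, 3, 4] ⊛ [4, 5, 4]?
y[0] = 3×4 = 12; y[1] = 3×5 + 3×4 = 27; y[2] = 3×4 + 3×5 + 4×4 = 43; y[3] = 3×4 + 4×5 = 32; y[4] = 4×4 = 16

[12, 27, 43, 32, 16]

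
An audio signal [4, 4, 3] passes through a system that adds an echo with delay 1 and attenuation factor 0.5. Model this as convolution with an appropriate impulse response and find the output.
Direct-path + delayed-attenuated-path model → impulse response h = [1, 0.5] (1 at lag 0, 0.5 at lag 1). Output y[n] = x[n] + 0.5·x[n - 1] (with x[n] = 0 outside 0..2): y[0] = 4 + 0.5×0 = 4; y[1] = 4 + 0.5×4 = 6.0; y[2] = 3 + 0.5×4 = 5.0; y[3] = 0 + 0.5×3 = 1.5. So y = [4, 6.0, 5.0, 1.5]

[4, 6.0, 5.0, 1.5]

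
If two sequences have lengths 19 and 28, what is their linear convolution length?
Linear/full convolution length: m + n - 1 = 19 + 28 - 1 = 46

46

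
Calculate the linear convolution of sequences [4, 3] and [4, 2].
y[0] = 4×4 = 16; y[1] = 4×2 + 3×4 = 20; y[2] = 3×2 = 6

[16, 20, 6]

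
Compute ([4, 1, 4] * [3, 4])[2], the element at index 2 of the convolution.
Use y[k] = Σ_i a[i]·b[k-i] at k=2. y[2] = 1×4 + 4×3 = 16

16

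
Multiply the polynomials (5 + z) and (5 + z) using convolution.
Ascending coefficients: a = [5, 1], b = [5, 1]. c[0] = 5×5 = 25; c[1] = 5×1 + 1×5 = 10; c[2] = 1×1 = 1. Result coefficients: [25, 10, 1] → 25 + 10z + z^2

25 + 10z + z^2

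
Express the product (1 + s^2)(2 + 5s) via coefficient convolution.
Ascending coefficients: a = [1, 0, 1], b = [2, 5]. c[0] = 1×2 = 2; c[1] = 1×5 + 0×2 = 5; c[2] = 0×5 + 1×2 = 2; c[3] = 1×5 = 5. Result coefficients: [2, 5, 2, 5] → 2 + 5s + 2s^2 + 5s^3

2 + 5s + 2s^2 + 5s^3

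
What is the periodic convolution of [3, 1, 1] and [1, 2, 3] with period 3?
Use y[k] = Σ_j u[j]·v[(k-j) mod 3]. y[0] = 3×1 + 1×3 + 1×2 = 8; y[1] = 3×2 + 1×1 + 1×3 = 10; y[2] = 3×3 + 1×2 + 1×1 = 12. Result: [8, 10, 12]

[8, 10, 12]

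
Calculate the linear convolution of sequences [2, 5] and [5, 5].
y[0] = 2×5 = 10; y[1] = 2×5 + 5×5 = 35; y[2] = 5×5 = 25

[10, 35, 25]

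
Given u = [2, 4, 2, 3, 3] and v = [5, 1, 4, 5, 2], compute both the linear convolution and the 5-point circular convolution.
Linear: y_lin[0] = 2×5 = 10; y_lin[1] = 2×1 + 4×5 = 22; y_lin[2] = 2×4 + 4×1 + 2×5 = 22; y_lin[3] = 2×5 + 4×4 + 2×1 + 3×5 = 43; y_lin[4] = 2×2 + 4×5 + 2×4 + 3×1 + 3×5 = 50; y_lin[5] = 4×2 + 2×5 + 3×4 + 3×1 = 33; y_lin[6] = 2×2 + 3×5 + 3×4 = 31; y_lin[7] = 3×2 + 3×5 = 21; y_lin[8] = 3×2 = 6 → [10, 22, 22, 43, 50, 33, 31, 21, 6]. Circular (length 5): y[0] = 2×5 + 4×2 + 2×5 + 3×4 + 3×1 = 43; y[1] = 2×1 + 4×5 + 2×2 + 3×5 + 3×4 = 53; y[2] = 2×4 + 4×1 + 2×5 + 3×2 + 3×5 = 43; y[3] = 2×5 + 4×4 + 2×1 + 3×5 + 3×2 = 49; y[4] = 2×2 + 4×5 + 2×4 + 3×1 + 3×5 = 50 → [43, 53, 43, 49, 50]

Linear: [10, 22, 22, 43, 50, 33, 31, 21, 6], Circular: [43, 53, 43, 49, 50]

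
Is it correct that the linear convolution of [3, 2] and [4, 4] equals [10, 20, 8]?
Recompute linear convolution of [3, 2] and [4, 4]: y[0] = 3×4 = 12; y[1] = 3×4 + 2×4 = 20; y[2] = 2×4 = 8 → [12, 20, 8]. Compare to given [10, 20, 8]: they differ at index 0: given 10, correct 12, so answer: No

No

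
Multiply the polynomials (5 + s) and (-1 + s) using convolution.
Ascending coefficients: a = [5, 1], b = [-1, 1]. c[0] = 5×-1 = -5; c[1] = 5×1 + 1×-1 = 4; c[2] = 1×1 = 1. Result coefficients: [-5, 4, 1] → -5 + 4s + s^2

-5 + 4s + s^2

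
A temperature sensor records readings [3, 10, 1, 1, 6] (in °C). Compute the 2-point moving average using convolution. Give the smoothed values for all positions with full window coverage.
2-point moving average kernel = [1, 1]. Apply in 'valid' mode (full window coverage): avg[0] = (3 + 10) / 2 = 6.5; avg[1] = (10 + 1) / 2 = 5.5; avg[2] = (1 + 1) / 2 = 1.0; avg[3] = (1 + 6) / 2 = 3.5. Smoothed values: [6.5, 5.5, 1.0, 3.5]

[6.5, 5.5, 1.0, 3.5]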